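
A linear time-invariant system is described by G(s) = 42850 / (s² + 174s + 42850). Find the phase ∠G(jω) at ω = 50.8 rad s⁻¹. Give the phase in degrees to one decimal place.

-12.4°

∠[(j50.8)² + 174(j50.8) + 42850] = ∠[40269 + j8839.2] = 12.38°
∠G(j50.8) = −12.38° = -12.38°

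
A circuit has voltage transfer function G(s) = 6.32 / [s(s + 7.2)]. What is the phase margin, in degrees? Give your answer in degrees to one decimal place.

83.1°

Gain crossover: |G(jω)| = 1 at ω ≈ 0.871 rad/s.
∠G(j0.871) = −90° − arctan(0.871/7.2) ≈ -96.90°
PM = 180° + (-96.90°) = 83.10°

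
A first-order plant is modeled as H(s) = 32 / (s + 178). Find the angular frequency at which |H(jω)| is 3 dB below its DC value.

178 rad/sec

For a single-pole low-pass, the −3 dB point is at the pole: ω = 178 rad/sec.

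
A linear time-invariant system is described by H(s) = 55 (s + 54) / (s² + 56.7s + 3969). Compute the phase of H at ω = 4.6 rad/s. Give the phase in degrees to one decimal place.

∠(j4.6 + 54) = arctan(4.6/54) = 4.87°
∠[(j4.6)² + 56.7(j4.6) + 3969] = ∠[3947.8 + j260.82] = 3.78°
∠H(j4.6) = 4.87° − 3.78° = 1.09°

1.1°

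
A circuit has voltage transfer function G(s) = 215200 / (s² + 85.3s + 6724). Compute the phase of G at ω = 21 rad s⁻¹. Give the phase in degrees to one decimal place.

∠[(j21)² + 85.3(j21) + 6724] = ∠[6283 + j1791.3] = 15.91°
∠G(j21) = −15.91° = -15.91°

-15.9 deg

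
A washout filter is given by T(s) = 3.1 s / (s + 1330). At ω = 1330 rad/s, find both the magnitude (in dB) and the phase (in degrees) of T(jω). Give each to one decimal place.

|T| = 6.8 dB, ∠T = 45.0 deg

|j1330| = 1330
|j1330 + 1330| = √(1330² + 1330²) = 1881
|T(j1330)| = 3.1 × 1330 / 1881 = 2.192
20 log₁₀(2.192) = 6.82 dB
∠(j1330) = 90.00°
∠(j1330 + 1330) = arctan(1330/1330) = 45.00°
∠T(j1330) = 90.00° − 45.00° = 45.00°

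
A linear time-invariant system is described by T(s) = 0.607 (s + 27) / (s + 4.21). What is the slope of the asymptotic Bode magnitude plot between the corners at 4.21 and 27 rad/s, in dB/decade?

-20 dB/decade

In this band the factors already past their corner are: pole at 4.21; net slope = -20 dB/decade.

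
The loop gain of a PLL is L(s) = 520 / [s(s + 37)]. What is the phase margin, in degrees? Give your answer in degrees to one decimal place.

Gain crossover: |L(jω)| = 1 at ω ≈ 13.2 rad/s.
∠L(j13.2) = −90° − arctan(13.2/37) ≈ -109.68°
PM = 180° + (-109.68°) = 70.32°

70.3 deg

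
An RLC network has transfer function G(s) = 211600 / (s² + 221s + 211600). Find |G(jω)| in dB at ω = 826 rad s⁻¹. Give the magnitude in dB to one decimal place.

-7.6 dB

|(j826)² + 221(j826) + 211600| = |-4.7068e+05 + j1.8255e+05| = 5.048e+05
|G(j826)| = 211600 / 5.048e+05 = 0.41915
20 log₁₀(0.41915) = -7.55 dB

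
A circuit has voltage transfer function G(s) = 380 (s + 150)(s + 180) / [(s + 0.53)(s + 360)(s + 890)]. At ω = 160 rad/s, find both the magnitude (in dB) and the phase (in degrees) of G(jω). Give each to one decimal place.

|G| = -9.1 dB, ∠G = -35.5°

|j160 + 150| = √(160² + 150²) = 219.3
|j160 + 180| = √(160² + 180²) = 240.8
|j160 + 0.53| = √(160² + 0.53²) = 160
|j160 + 360| = √(160² + 360²) = 394
|j160 + 890| = √(160² + 890²) = 904.3
|G(j160)| = 380 × 219.3 × 240.8 / (160 × 394 × 904.3) = 0.35213
20 log₁₀(0.35213) = -9.07 dB
∠(j160 + 150) = arctan(160/150) = 46.85°
∠(j160 + 180) = arctan(160/180) = 41.63°
∠(j160 + 0.53) = arctan(160/0.53) = 89.81°
∠(j160 + 360) = arctan(160/360) = 23.96°
∠(j160 + 890) = arctan(160/890) = 10.19°
∠G(j160) = 46.85° + 41.63° − (89.81° + 23.96° + 10.19°) = -35.48°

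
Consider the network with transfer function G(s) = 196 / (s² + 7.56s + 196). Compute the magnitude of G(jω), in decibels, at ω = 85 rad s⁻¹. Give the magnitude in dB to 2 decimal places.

|(j85)² + 7.56(j85) + 196| = |-7029 + j642.6| = 7058
|G(j85)| = 196 / 7058 = 0.027769
20 log₁₀(0.027769) = -31.129 dB

-31.13 dB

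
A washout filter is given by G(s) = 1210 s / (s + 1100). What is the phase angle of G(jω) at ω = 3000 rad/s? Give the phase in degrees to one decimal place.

20.1 deg

∠(j3000) = 90.00°
∠(j3000 + 1100) = arctan(3000/1100) = 69.86°
∠G(j3000) = 90.00° − 69.86° = 20.14°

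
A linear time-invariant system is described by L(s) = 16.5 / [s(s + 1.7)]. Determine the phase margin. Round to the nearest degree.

Gain crossover: |L(jω)| = 1 at ω ≈ 3.89 rad/sec.
∠L(j3.89) = −90° − arctan(3.89/1.7) ≈ -156.38°
PM = 180° + (-156.38°) = 23.62°

24°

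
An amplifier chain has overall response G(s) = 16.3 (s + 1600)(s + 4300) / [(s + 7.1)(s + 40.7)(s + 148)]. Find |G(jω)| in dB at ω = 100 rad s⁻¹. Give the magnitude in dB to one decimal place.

|j100 + 1600| = √(100² + 1600²) = 1603
|j100 + 4300| = √(100² + 4300²) = 4301
|j100 + 7.1| = √(100² + 7.1²) = 100.3
|j100 + 40.7| = √(100² + 40.7²) = 108
|j100 + 148| = √(100² + 148²) = 178.6
|G(j100)| = 16.3 × 1603 × 4301 / (100.3 × 108 × 178.6) = 58.136
20 log₁₀(58.136) = 35.29 dB

35.3 dB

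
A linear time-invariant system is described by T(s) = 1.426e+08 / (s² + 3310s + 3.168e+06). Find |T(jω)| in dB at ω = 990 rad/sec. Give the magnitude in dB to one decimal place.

|(j990)² + 3310(j990) + 3.168e+06| = |2.1879e+06 + j3.2769e+06| = 3.94e+06
|T(j990)| = 1.426e+08 / 3.94e+06 = 36.191
20 log₁₀(36.191) = 31.17 dB

31.2 dB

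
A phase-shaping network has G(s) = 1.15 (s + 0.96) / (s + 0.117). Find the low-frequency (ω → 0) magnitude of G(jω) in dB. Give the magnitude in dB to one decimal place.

19.5 dB

G(0) = 1.15 × 0.96 / 0.117 = 9.4359
20 log₁₀(9.4359) = 19.50 dB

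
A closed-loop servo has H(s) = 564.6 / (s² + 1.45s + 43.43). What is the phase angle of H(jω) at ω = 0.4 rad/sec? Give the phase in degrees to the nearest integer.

-1°

∠[(j0.4)² + 1.45(j0.4) + 43.43] = ∠[43.27 + j0.58] = 0.77°
∠H(j0.4) = −0.77° = -0.77°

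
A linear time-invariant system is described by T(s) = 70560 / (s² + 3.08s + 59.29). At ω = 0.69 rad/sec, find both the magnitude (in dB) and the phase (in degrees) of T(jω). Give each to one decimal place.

|T| = 61.6 dB, ∠T = -2.1°

|(j0.69)² + 3.08(j0.69) + 59.29| = |58.814 + j2.1252| = 58.85
|T(j0.69)| = 70560 / 58.85 = 1198.9
20 log₁₀(1198.9) = 61.58 dB
∠[(j0.69)² + 3.08(j0.69) + 59.29] = ∠[58.814 + j2.1252] = 2.07°
∠T(j0.69) = −2.07° = -2.07°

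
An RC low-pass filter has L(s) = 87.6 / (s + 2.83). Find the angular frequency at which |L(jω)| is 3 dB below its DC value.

2.83 rad/s

For a single-pole low-pass, the −3 dB point is at the pole: ω = 2.83 rad/s.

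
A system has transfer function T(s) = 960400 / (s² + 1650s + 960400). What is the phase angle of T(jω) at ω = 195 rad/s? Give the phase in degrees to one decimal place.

-19.2°

∠[(j195)² + 1650(j195) + 960400] = ∠[9.2238e+05 + j3.2175e+05] = 19.23°
∠T(j195) = −19.23° = -19.23°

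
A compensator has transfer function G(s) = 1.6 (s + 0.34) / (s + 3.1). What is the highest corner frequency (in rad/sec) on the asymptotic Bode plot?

Break frequencies occur at each pole and zero magnitude: 0.34 rad/sec, 3.1 rad/sec.
The highest is 3.1 rad/sec.

3.1 rad/sec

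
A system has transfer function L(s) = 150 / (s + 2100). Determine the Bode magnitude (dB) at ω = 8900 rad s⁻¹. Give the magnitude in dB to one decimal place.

-35.7 dB

|j8900 + 2100| = √(8900² + 2100²) = 9144
|L(j8900)| = 150 / 9144 = 0.016403
20 log₁₀(0.016403) = -35.70 dB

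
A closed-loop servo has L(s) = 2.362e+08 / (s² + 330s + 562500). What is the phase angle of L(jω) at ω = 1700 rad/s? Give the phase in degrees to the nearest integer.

∠[(j1700)² + 330(j1700) + 562500] = ∠[-2.3275e+06 + j5.61e+05] = 166.45°
∠L(j1700) = −166.45° = -166.45°

-166°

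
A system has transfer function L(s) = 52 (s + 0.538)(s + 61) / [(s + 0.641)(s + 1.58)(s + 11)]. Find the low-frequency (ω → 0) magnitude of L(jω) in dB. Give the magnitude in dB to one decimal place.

L(0) = 52 × 0.538 × 61 / (0.641 × 1.58 × 11) = 153.18
20 log₁₀(153.18) = 43.70 dB

43.7 dB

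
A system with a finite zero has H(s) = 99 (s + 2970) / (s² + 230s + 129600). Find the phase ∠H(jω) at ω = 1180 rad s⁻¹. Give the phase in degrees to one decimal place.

-146.2 deg

∠(j1180 + 2970) = arctan(1180/2970) = 21.67°
∠[(j1180)² + 230(j1180) + 129600] = ∠[-1.2628e+06 + j2.714e+05] = 167.87°
∠H(j1180) = 21.67° − 167.87° = -146.20°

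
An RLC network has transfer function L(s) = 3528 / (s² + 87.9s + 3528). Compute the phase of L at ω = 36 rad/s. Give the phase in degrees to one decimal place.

∠[(j36)² + 87.9(j36) + 3528] = ∠[2232 + j3164.4] = 54.80°
∠L(j36) = −54.80° = -54.80°

-54.8°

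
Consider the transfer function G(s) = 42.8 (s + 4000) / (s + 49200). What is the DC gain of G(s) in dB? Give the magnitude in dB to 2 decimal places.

G(0) = 42.8 × 4000 / 49200 = 3.4797
20 log₁₀(3.4797) = 10.831 dB

10.83 dB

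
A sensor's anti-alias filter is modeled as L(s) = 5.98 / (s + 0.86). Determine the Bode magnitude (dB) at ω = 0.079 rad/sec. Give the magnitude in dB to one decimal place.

|j0.079 + 0.86| = √(0.079² + 0.86²) = 0.8636
|L(j0.079)| = 5.98 / 0.8636 = 6.9243
20 log₁₀(6.9243) = 16.81 dB

16.8 dB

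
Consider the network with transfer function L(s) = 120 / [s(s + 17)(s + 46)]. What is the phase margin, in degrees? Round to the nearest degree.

Gain crossover: |L(jω)| = 1 at ω ≈ 0.153 rad/sec.
∠L(j0.153) = −90° − arctan(0.153/17) − arctan(0.153/46) ≈ -90.71°
PM = 180° + (-90.71°) = 89.29°

89°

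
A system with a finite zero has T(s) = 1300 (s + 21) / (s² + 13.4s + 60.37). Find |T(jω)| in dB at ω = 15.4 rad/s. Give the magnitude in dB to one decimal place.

41.9 dB

|j15.4 + 21| = √(15.4² + 21²) = 26.04
|(j15.4)² + 13.4(j15.4) + 60.37| = |-176.79 + j206.36| = 271.7
|T(j15.4)| = 1300 × 26.04 / 271.7 = 124.59
20 log₁₀(124.59) = 41.91 dB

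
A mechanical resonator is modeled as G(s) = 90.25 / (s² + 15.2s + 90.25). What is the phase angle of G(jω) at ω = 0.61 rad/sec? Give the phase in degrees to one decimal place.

∠[(j0.61)² + 15.2(j0.61) + 90.25] = ∠[89.878 + j9.272] = 5.89°
∠G(j0.61) = −5.89° = -5.89°

-5.9°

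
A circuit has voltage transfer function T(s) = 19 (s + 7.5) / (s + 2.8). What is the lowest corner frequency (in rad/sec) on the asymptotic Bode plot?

Break frequencies occur at each pole and zero magnitude: 2.8 rad/sec, 7.5 rad/sec.
The lowest is 2.8 rad/sec.

2.8 rad/sec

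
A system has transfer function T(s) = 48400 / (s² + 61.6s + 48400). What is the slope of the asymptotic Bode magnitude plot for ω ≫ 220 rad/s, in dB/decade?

-40 dB/decade

With 0 zeros and 2 poles, the high-frequency asymptotic slope is 20 × (0 − 2) = -40 dB/decade.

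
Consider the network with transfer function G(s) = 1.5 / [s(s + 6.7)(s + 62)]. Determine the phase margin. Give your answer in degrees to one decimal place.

Gain crossover: |G(jω)| = 1 at ω ≈ 0.00361 rad/s.
∠G(j0.00361) = −90° − arctan(0.00361/6.7) − arctan(0.00361/62) ≈ -90.03°
PM = 180° + (-90.03°) = 89.97°

90.0 deg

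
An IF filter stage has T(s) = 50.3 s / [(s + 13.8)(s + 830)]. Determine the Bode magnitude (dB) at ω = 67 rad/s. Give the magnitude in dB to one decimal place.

-24.6 dB

|j67| = 67
|j67 + 13.8| = √(67² + 13.8²) = 68.41
|j67 + 830| = √(67² + 830²) = 832.7
|T(j67)| = 50.3 × 67 / (68.41 × 832.7) = 0.059164
20 log₁₀(0.059164) = -24.56 dB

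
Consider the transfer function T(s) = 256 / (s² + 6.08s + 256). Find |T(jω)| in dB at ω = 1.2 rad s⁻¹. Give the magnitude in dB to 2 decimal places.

0.05 dB

|(j1.2)² + 6.08(j1.2) + 256| = |254.56 + j7.296| = 254.7
|T(j1.2)| = 256 / 254.7 = 1.0052
20 log₁₀(1.0052) = 0.045 dB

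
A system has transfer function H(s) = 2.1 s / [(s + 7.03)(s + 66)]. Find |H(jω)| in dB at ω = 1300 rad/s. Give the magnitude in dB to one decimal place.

-55.8 dB

|j1300| = 1300
|j1300 + 7.03| = √(1300² + 7.03²) = 1300
|j1300 + 66| = √(1300² + 66²) = 1302
|H(j1300)| = 2.1 × 1300 / (1300 × 1302) = 0.0016133
20 log₁₀(0.0016133) = -55.85 dB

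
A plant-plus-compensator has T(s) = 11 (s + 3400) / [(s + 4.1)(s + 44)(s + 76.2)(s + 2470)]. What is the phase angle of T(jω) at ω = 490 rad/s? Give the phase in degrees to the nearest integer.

-259°

∠(j490 + 3400) = arctan(490/3400) = 8.20°
∠(j490 + 4.1) = arctan(490/4.1) = 89.52°
∠(j490 + 44) = arctan(490/44) = 84.87°
∠(j490 + 76.2) = arctan(490/76.2) = 81.16°
∠(j490 + 2470) = arctan(490/2470) = 11.22°
∠T(j490) = 8.20° − (89.52° + 84.87° + 81.16° + 11.22°) = -258.57°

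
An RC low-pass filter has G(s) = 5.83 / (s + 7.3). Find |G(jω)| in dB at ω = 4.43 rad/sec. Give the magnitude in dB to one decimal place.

|j4.43 + 7.3| = √(4.43² + 7.3²) = 8.539
|G(j4.43)| = 5.83 / 8.539 = 0.68275
20 log₁₀(0.68275) = -3.31 dB

-3.3 dB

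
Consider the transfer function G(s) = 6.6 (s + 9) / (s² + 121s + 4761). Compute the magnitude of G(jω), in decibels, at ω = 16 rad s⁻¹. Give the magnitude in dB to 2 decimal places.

|j16 + 9| = √(16² + 9²) = 18.36
|(j16)² + 121(j16) + 4761| = |4505 + j1936| = 4903
|G(j16)| = 6.6 × 18.36 / 4903 = 0.024709
20 log₁₀(0.024709) = -32.143 dB

-32.14 dB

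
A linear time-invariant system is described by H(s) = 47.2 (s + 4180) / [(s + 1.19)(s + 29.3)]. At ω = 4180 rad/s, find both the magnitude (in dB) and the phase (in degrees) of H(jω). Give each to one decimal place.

|j4180 + 4180| = √(4180² + 4180²) = 5911
|j4180 + 1.19| = √(4180² + 1.19²) = 4180
|j4180 + 29.3| = √(4180² + 29.3²) = 4180
|H(j4180)| = 47.2 × 5911 / (4180 × 4180) = 0.015969
20 log₁₀(0.015969) = -35.93 dB
∠(j4180 + 4180) = arctan(4180/4180) = 45.00°
∠(j4180 + 1.19) = arctan(4180/1.19) = 89.98°
∠(j4180 + 29.3) = arctan(4180/29.3) = 89.60°
∠H(j4180) = 45.00° − (89.98° + 89.60°) = -134.58°

|H| = -35.9 dB, ∠H = -134.6 deg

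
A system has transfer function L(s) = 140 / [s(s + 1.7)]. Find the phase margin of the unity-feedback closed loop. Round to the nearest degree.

Gain crossover: |L(jω)| = 1 at ω ≈ 11.8 rad/s.
∠L(j11.8) = −90° − arctan(11.8/1.7) ≈ -171.78°
PM = 180° + (-171.78°) = 8.22°

8°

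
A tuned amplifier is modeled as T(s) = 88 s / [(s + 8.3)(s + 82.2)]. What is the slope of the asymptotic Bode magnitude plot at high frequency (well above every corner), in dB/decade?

With 1 zero and 2 poles, the high-frequency asymptotic slope is 20 × (1 − 2) = -20 dB/decade.

-20 dB/decade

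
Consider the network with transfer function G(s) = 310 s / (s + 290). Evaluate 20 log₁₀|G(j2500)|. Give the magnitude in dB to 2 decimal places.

|j2500| = 2500
|j2500 + 290| = √(2500² + 290²) = 2517
|G(j2500)| = 310 × 2500 / 2517 = 307.94
20 log₁₀(307.94) = 49.769 dB

49.77 dB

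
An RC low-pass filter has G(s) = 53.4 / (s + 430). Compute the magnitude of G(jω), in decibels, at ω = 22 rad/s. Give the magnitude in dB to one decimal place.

|j22 + 430| = √(22² + 430²) = 430.6
|G(j22)| = 53.4 / 430.6 = 0.12402
20 log₁₀(0.12402) = -18.13 dB

-18.1 dB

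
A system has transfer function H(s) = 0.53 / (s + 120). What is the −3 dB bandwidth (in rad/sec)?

120 rad/sec

For a single-pole low-pass, the −3 dB point is at the pole: ω = 120 rad/sec.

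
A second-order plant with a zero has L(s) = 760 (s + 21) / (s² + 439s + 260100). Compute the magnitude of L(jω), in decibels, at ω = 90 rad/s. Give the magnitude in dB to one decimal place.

-11.2 dB

|j90 + 21| = √(90² + 21²) = 92.42
|(j90)² + 439(j90) + 260100| = |2.52e+05 + j39510| = 2.551e+05
|L(j90)| = 760 × 92.42 / 2.551e+05 = 0.27536
20 log₁₀(0.27536) = -11.20 dB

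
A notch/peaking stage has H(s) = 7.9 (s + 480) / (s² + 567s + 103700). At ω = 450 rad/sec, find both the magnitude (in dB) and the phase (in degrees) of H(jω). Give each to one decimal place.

|H| = -34.4 dB, ∠H = -68.0°

|j450 + 480| = √(450² + 480²) = 658
|(j450)² + 567(j450) + 103700| = |-98800 + j2.5515e+05| = 2.736e+05
|H(j450)| = 7.9 × 658 / 2.736e+05 = 0.018997
20 log₁₀(0.018997) = -34.43 dB
∠(j450 + 480) = arctan(450/480) = 43.15°
∠[(j450)² + 567(j450) + 103700] = ∠[-98800 + j2.5515e+05] = 111.17°
∠H(j450) = 43.15° − 111.17° = -68.02°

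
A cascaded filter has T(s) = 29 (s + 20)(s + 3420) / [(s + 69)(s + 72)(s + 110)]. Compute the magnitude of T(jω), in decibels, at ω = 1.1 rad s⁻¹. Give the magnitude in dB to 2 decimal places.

11.21 dB

|j1.1 + 20| = √(1.1² + 20²) = 20.03
|j1.1 + 3420| = √(1.1² + 3420²) = 3420
|j1.1 + 69| = √(1.1² + 69²) = 69.01
|j1.1 + 72| = √(1.1² + 72²) = 72.01
|j1.1 + 110| = √(1.1² + 110²) = 110
|T(j1.1)| = 29 × 20.03 × 3420 / (69.01 × 72.01 × 110) = 3.6342
20 log₁₀(3.6342) = 11.208 dB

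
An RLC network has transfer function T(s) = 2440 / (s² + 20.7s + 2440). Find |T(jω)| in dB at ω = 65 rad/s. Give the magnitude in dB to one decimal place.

|(j65)² + 20.7(j65) + 2440| = |-1785 + j1345.5| = 2235
|T(j65)| = 2440 / 2235 = 1.0916
20 log₁₀(1.0916) = 0.76 dB

0.8 dB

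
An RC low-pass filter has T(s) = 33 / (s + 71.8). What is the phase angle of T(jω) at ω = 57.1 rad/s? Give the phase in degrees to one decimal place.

∠(j57.1 + 71.8) = arctan(57.1/71.8) = 38.49°
∠T(j57.1) = −38.49° = -38.49°

-38.5°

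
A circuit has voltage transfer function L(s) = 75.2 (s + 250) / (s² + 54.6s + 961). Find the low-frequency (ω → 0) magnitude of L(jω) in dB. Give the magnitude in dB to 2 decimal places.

25.83 dB

L(0) = 75.2 × 250 / 961 = 19.563
20 log₁₀(19.563) = 25.829 dB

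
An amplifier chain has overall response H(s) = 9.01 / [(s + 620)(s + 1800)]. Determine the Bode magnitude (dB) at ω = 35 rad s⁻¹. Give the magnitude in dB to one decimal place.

-101.9 dB

|j35 + 620| = √(35² + 620²) = 621
|j35 + 1800| = √(35² + 1800²) = 1800
|H(j35)| = 9.01 / (621 × 1800) = 8.0591e-06
20 log₁₀(8.0591e-06) = -101.87 dB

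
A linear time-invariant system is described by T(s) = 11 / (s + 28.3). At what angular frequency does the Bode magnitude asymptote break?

The single real pole at s = −28.3 gives a corner at ω = 28.3 rad/s.

28.3 rad/s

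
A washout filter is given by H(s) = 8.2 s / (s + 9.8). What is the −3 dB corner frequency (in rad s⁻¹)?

9.8 rad s⁻¹

For a single-pole high-pass, the −3 dB point is at the pole: ω = 9.8 rad s⁻¹.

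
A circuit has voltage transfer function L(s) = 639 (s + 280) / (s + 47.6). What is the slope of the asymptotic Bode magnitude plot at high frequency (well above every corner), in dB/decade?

0 dB/decade

With 1 zero and 1 pole, the high-frequency asymptotic slope is 20 × (1 − 1) = 0 dB/decade.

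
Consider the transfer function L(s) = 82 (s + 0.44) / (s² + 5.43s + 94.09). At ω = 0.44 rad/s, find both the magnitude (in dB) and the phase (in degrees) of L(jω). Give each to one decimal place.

|j0.44 + 0.44| = √(0.44² + 0.44²) = 0.6223
|(j0.44)² + 5.43(j0.44) + 94.09| = |93.896 + j2.3892| = 93.93
|L(j0.44)| = 82 × 0.6223 / 93.93 = 0.54324
20 log₁₀(0.54324) = -5.30 dB
∠(j0.44 + 0.44) = arctan(0.44/0.44) = 45.00°
∠[(j0.44)² + 5.43(j0.44) + 94.09] = ∠[93.896 + j2.3892] = 1.46°
∠L(j0.44) = 45.00° − 1.46° = 43.54°

|L| = -5.3 dB, ∠L = 43.5°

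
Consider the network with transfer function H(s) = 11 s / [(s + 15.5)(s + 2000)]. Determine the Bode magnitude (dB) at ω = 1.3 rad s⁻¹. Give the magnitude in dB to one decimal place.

-66.8 dB

|j1.3| = 1.3
|j1.3 + 15.5| = √(1.3² + 15.5²) = 15.55
|j1.3 + 2000| = √(1.3² + 2000²) = 2000
|H(j1.3)| = 11 × 1.3 / (15.55 × 2000) = 0.00045968
20 log₁₀(0.00045968) = -66.75 dB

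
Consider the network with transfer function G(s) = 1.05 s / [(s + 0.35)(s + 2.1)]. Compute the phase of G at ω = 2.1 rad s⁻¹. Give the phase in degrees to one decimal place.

∠(j2.1) = 90.00°
∠(j2.1 + 0.35) = arctan(2.1/0.35) = 80.54°
∠(j2.1 + 2.1) = arctan(2.1/2.1) = 45.00°
∠G(j2.1) = 90.00° − (80.54° + 45.00°) = -35.54°

-35.5°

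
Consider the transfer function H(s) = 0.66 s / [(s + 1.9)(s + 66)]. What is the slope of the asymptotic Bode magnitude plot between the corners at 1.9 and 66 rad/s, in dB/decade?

In this band the factors already past their corner are: 1 differentiator zero, pole at 1.9; net slope = 0 dB/decade.

0 dB/decade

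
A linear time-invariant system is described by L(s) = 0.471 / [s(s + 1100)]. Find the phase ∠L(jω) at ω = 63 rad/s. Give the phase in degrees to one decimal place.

-93.3°

∠(j63 + 1100) = arctan(63/1100) = 3.28°
∠(j63) = 90.00°
∠L(j63) = − (3.28° + 90.00°) = -93.28°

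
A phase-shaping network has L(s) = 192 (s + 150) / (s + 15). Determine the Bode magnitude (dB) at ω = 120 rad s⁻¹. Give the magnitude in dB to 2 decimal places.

49.69 dB

|j120 + 150| = √(120² + 150²) = 192.1
|j120 + 15| = √(120² + 15²) = 120.9
|L(j120)| = 192 × 192.1 / 120.9 = 304.98
20 log₁₀(304.98) = 49.685 dB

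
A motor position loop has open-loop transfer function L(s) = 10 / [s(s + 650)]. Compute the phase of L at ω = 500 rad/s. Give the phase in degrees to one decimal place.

∠(j500 + 650) = arctan(500/650) = 37.57°
∠(j500) = 90.00°
∠L(j500) = − (37.57° + 90.00°) = -127.57°

-127.6°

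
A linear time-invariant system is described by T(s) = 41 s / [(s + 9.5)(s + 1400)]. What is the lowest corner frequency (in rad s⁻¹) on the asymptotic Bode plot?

Break frequencies occur at each pole and zero magnitude: 9.5 rad s⁻¹, 1400 rad s⁻¹.
The lowest is 9.5 rad s⁻¹.

9.5 rad s⁻¹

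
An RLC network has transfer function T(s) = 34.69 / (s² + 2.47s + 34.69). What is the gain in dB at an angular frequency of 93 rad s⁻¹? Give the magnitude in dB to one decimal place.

-47.9 dB

|(j93)² + 2.47(j93) + 34.69| = |-8614.3 + j229.71| = 8617
|T(j93)| = 34.69 / 8617 = 0.0040256
20 log₁₀(0.0040256) = -47.90 dB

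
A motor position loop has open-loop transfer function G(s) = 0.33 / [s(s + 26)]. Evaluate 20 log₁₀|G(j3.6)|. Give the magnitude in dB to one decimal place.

|j3.6 + 26| = √(3.6² + 26²) = 26.25
|j3.6| = 3.6
|G(j3.6)| = 0.33 / (26.25 × 3.6) = 0.0034923
20 log₁₀(0.0034923) = -49.14 dB

-49.1 dB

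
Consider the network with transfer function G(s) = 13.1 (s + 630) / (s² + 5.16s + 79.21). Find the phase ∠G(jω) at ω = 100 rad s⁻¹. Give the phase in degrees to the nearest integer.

-168°

∠(j100 + 630) = arctan(100/630) = 9.02°
∠[(j100)² + 5.16(j100) + 79.21] = ∠[-9920.8 + j516] = 177.02°
∠G(j100) = 9.02° − 177.02° = -168.00°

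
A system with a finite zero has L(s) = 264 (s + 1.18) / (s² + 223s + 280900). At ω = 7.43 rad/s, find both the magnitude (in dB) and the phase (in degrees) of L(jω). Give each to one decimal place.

|j7.43 + 1.18| = √(7.43² + 1.18²) = 7.523
|(j7.43)² + 223(j7.43) + 280900| = |2.8084e+05 + j1656.9| = 2.808e+05
|L(j7.43)| = 264 × 7.523 / 2.808e+05 = 0.0070718
20 log₁₀(0.0070718) = -43.01 dB
∠(j7.43 + 1.18) = arctan(7.43/1.18) = 80.98°
∠[(j7.43)² + 223(j7.43) + 280900] = ∠[2.8084e+05 + j1656.9] = 0.34°
∠L(j7.43) = 80.98° − 0.34° = 80.64°

|L| = -43.0 dB, ∠L = 80.6°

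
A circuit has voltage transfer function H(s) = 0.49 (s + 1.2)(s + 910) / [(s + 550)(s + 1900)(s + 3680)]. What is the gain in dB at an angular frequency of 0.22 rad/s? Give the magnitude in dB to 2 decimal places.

|j0.22 + 1.2| = √(0.22² + 1.2²) = 1.22
|j0.22 + 910| = √(0.22² + 910²) = 910
|j0.22 + 550| = √(0.22² + 550²) = 550
|j0.22 + 1900| = √(0.22² + 1900²) = 1900
|j0.22 + 3680| = √(0.22² + 3680²) = 3680
|H(j0.22)| = 0.49 × 1.22 × 910 / (550 × 1900 × 3680) = 1.4146e-07
20 log₁₀(1.4146e-07) = -136.987 dB

-136.99 dB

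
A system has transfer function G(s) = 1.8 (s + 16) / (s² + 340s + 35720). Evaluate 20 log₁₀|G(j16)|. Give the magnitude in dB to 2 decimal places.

|j16 + 16| = √(16² + 16²) = 22.63
|(j16)² + 340(j16) + 35720| = |35464 + j5440| = 3.588e+04
|G(j16)| = 1.8 × 22.63 / 3.588e+04 = 0.0011352
20 log₁₀(0.0011352) = -58.899 dB

-58.90 dB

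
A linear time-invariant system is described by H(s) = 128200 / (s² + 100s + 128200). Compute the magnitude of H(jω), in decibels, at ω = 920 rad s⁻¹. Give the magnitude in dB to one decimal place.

|(j920)² + 100(j920) + 128200| = |-7.182e+05 + j92000| = 7.241e+05
|H(j920)| = 128200 / 7.241e+05 = 0.17706
20 log₁₀(0.17706) = -15.04 dB

-15.0 dB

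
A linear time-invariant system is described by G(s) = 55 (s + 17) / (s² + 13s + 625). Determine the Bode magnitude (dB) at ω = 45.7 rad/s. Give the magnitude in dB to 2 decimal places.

|j45.7 + 17| = √(45.7² + 17²) = 48.76
|(j45.7)² + 13(j45.7) + 625| = |-1463.5 + j594.1| = 1579
|G(j45.7)| = 55 × 48.76 / 1579 = 1.6979
20 log₁₀(1.6979) = 4.598 dB

4.60 dB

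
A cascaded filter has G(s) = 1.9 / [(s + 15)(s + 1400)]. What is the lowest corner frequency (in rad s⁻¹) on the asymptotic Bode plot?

Break frequencies occur at each pole and zero magnitude: 15 rad s⁻¹, 1400 rad s⁻¹.
The lowest is 15 rad s⁻¹.

15 rad s⁻¹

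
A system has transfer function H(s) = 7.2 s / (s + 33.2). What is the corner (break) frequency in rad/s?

The single real pole at s = −33.2 gives a corner at ω = 33.2 rad/s.

33.2 rad/s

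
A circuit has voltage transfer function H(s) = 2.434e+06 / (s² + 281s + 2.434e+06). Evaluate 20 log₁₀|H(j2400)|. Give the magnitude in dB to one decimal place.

-2.9 dB

|(j2400)² + 281(j2400) + 2.434e+06| = |-3.326e+06 + j6.744e+05| = 3.394e+06
|H(j2400)| = 2.434e+06 / 3.394e+06 = 0.71721
20 log₁₀(0.71721) = -2.89 dB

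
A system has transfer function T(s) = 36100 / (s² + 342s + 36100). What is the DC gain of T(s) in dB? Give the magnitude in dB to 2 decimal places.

0.00 dB

T(0) = 36100 / 36100 = 1
20 log₁₀(1) = 0.000 dB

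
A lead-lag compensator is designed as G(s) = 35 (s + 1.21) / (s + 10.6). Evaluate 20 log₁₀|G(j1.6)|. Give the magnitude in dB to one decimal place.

16.3 dB

|j1.6 + 1.21| = √(1.6² + 1.21²) = 2.006
|j1.6 + 10.6| = √(1.6² + 10.6²) = 10.72
|G(j1.6)| = 35 × 2.006 / 10.72 = 6.5494
20 log₁₀(6.5494) = 16.32 dB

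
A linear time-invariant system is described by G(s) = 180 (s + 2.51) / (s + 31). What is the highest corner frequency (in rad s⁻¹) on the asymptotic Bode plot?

31 rad s⁻¹

Break frequencies occur at each pole and zero magnitude: 2.51 rad s⁻¹, 31 rad s⁻¹.
The highest is 31 rad s⁻¹.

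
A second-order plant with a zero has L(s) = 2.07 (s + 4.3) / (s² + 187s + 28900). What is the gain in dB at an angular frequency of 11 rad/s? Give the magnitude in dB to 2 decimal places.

|j11 + 4.3| = √(11² + 4.3²) = 11.81
|(j11)² + 187(j11) + 28900| = |28779 + j2057| = 2.885e+04
|L(j11)| = 2.07 × 11.81 / 2.885e+04 = 0.00084734
20 log₁₀(0.00084734) = -61.439 dB

-61.44 dB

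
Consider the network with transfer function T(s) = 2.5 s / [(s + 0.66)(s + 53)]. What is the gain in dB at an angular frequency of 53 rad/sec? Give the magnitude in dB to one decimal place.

|j53| = 53
|j53 + 0.66| = √(53² + 0.66²) = 53
|j53 + 53| = √(53² + 53²) = 74.95
|T(j53)| = 2.5 × 53 / (53 × 74.95) = 0.033352
20 log₁₀(0.033352) = -29.54 dB

-29.5 dB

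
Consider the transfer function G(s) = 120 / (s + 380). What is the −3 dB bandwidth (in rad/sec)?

380 rad/sec

For a single-pole low-pass, the −3 dB point is at the pole: ω = 380 rad/sec.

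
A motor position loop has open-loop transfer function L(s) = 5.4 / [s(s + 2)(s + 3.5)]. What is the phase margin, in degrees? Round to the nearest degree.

59°

Gain crossover: |L(jω)| = 1 at ω ≈ 0.712 rad s⁻¹.
∠L(j0.712) = −90° − arctan(0.712/2) − arctan(0.712/3.5) ≈ -121.10°
PM = 180° + (-121.10°) = 58.90°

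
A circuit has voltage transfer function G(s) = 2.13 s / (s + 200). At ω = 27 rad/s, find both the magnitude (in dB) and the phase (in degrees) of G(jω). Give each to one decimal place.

|G| = -10.9 dB, ∠G = 82.3°

|j27| = 27
|j27 + 200| = √(27² + 200²) = 201.8
|G(j27)| = 2.13 × 27 / 201.8 = 0.28496
20 log₁₀(0.28496) = -10.90 dB
∠(j27) = 90.00°
∠(j27 + 200) = arctan(27/200) = 7.69°
∠G(j27) = 90.00° − 7.69° = 82.31°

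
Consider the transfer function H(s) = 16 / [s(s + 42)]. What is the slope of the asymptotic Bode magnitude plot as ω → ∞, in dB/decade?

-40 dB/decade

With 0 zeros and 2 poles, the high-frequency asymptotic slope is 20 × (0 − 2) = -40 dB/decade.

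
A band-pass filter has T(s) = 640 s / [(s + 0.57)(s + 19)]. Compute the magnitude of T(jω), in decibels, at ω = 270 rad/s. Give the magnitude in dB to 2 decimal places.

7.47 dB

|j270| = 270
|j270 + 0.57| = √(270² + 0.57²) = 270
|j270 + 19| = √(270² + 19²) = 270.7
|T(j270)| = 640 × 270 / (270 × 270.7) = 2.3645
20 log₁₀(2.3645) = 7.475 dB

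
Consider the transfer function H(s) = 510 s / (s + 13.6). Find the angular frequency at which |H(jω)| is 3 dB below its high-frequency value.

13.6 rad s⁻¹

For a single-pole high-pass, the −3 dB point is at the pole: ω = 13.6 rad s⁻¹.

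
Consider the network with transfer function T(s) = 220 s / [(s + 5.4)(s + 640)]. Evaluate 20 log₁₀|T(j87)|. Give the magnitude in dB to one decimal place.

|j87| = 87
|j87 + 5.4| = √(87² + 5.4²) = 87.17
|j87 + 640| = √(87² + 640²) = 645.9
|T(j87)| = 220 × 87 / (87.17 × 645.9) = 0.33996
20 log₁₀(0.33996) = -9.37 dB

-9.4 dB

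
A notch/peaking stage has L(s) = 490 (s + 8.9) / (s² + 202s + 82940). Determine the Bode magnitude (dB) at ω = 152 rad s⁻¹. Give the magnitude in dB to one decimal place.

|j152 + 8.9| = √(152² + 8.9²) = 152.3
|(j152)² + 202(j152) + 82940| = |59836 + j30704| = 6.725e+04
|L(j152)| = 490 × 152.3 / 6.725e+04 = 1.1093
20 log₁₀(1.1093) = 0.90 dB

0.9 dB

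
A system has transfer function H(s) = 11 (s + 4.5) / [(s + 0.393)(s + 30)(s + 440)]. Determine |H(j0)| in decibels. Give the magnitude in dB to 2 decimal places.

-40.41 dB

H(0) = 11 × 4.5 / (0.393 × 30 × 440) = 0.009542
20 log₁₀(0.009542) = -40.407 dB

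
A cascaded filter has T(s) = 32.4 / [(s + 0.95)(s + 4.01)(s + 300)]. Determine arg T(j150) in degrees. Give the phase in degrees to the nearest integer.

-205°

∠(j150 + 0.95) = arctan(150/0.95) = 89.64°
∠(j150 + 4.01) = arctan(150/4.01) = 88.47°
∠(j150 + 300) = arctan(150/300) = 26.57°
∠T(j150) = − (89.64° + 88.47° + 26.57°) = -204.67°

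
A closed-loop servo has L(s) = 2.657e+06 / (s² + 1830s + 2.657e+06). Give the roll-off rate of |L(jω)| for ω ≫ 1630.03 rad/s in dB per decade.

-40 dB/decade

With 0 zeros and 2 poles, the high-frequency asymptotic slope is 20 × (0 − 2) = -40 dB/decade.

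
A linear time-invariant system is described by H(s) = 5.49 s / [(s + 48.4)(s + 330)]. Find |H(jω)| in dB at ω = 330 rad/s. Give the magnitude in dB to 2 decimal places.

|j330| = 330
|j330 + 48.4| = √(330² + 48.4²) = 333.5
|j330 + 330| = √(330² + 330²) = 466.7
|H(j330)| = 5.49 × 330 / (333.5 × 466.7) = 0.011639
20 log₁₀(0.011639) = -38.682 dB

-38.68 dB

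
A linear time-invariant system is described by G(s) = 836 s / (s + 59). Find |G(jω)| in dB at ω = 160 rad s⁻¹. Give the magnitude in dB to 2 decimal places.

|j160| = 160
|j160 + 59| = √(160² + 59²) = 170.5
|G(j160)| = 836 × 160 / 170.5 = 784.37
20 log₁₀(784.37) = 57.890 dB

57.89 dB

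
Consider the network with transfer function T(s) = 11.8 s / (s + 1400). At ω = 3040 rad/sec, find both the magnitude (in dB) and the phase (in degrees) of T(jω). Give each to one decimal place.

|T| = 20.6 dB, ∠T = 24.7 deg

|j3040| = 3040
|j3040 + 1400| = √(3040² + 1400²) = 3347
|T(j3040)| = 11.8 × 3040 / 3347 = 10.718
20 log₁₀(10.718) = 20.60 dB
∠(j3040) = 90.00°
∠(j3040 + 1400) = arctan(3040/1400) = 65.27°
∠T(j3040) = 90.00° − 65.27° = 24.73°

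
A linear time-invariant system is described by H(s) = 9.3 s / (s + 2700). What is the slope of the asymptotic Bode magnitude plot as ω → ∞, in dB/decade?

With 1 zero and 1 pole, the high-frequency asymptotic slope is 20 × (1 − 1) = 0 dB/decade.

0 dB/decade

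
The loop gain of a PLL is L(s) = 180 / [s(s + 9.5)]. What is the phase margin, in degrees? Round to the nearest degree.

39°

Gain crossover: |L(jω)| = 1 at ω ≈ 11.9 rad/s.
∠L(j11.9) = −90° − arctan(11.9/9.5) ≈ -141.28°
PM = 180° + (-141.28°) = 38.72°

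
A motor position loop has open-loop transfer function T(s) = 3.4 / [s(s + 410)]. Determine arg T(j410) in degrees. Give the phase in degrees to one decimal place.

-135.0 deg

∠(j410 + 410) = arctan(410/410) = 45.00°
∠(j410) = 90.00°
∠T(j410) = − (45.00° + 90.00°) = -135.00°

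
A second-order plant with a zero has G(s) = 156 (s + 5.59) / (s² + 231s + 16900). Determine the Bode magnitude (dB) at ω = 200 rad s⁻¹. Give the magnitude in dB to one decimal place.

-4.4 dB

|j200 + 5.59| = √(200² + 5.59²) = 200.1
|(j200)² + 231(j200) + 16900| = |-23100 + j46200| = 5.165e+04
|G(j200)| = 156 × 200.1 / 5.165e+04 = 0.60426
20 log₁₀(0.60426) = -4.38 dB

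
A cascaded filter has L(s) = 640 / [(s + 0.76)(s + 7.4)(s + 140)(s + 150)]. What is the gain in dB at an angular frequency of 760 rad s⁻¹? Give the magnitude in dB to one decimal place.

|j760 + 0.76| = √(760² + 0.76²) = 760
|j760 + 7.4| = √(760² + 7.4²) = 760
|j760 + 140| = √(760² + 140²) = 772.8
|j760 + 150| = √(760² + 150²) = 774.7
|L(j760)| = 640 / (760 × 760 × 772.8 × 774.7) = 1.8508e-09
20 log₁₀(1.8508e-09) = -174.65 dB

-174.7 dB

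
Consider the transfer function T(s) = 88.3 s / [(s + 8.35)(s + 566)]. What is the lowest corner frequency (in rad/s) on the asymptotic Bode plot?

8.35 rad/s

Break frequencies occur at each pole and zero magnitude: 8.35 rad/s, 566 rad/s.
The lowest is 8.35 rad/s.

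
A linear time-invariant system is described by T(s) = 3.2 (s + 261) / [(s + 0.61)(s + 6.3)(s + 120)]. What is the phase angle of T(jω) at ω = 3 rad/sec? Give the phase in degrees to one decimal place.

-104.7°

∠(j3 + 261) = arctan(3/261) = 0.66°
∠(j3 + 0.61) = arctan(3/0.61) = 78.51°
∠(j3 + 6.3) = arctan(3/6.3) = 25.46°
∠(j3 + 120) = arctan(3/120) = 1.43°
∠T(j3) = 0.66° − (78.51° + 25.46° + 1.43°) = -104.74°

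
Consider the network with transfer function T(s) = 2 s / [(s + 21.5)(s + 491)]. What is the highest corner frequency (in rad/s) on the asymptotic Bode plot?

491 rad/s

Break frequencies occur at each pole and zero magnitude: 21.5 rad/s, 491 rad/s.
The highest is 491 rad/s.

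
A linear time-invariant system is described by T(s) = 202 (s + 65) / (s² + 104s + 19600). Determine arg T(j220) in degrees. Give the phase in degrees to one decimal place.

-68.0°

∠(j220 + 65) = arctan(220/65) = 73.54°
∠[(j220)² + 104(j220) + 19600] = ∠[-28800 + j22880] = 141.53°
∠T(j220) = 73.54° − 141.53° = -67.99°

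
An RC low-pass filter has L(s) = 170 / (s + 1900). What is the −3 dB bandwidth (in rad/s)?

For a single-pole low-pass, the −3 dB point is at the pole: ω = 1900 rad/s.

1900 rad/s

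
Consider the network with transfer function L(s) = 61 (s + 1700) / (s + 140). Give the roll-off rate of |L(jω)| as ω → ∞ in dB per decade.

With 1 zero and 1 pole, the high-frequency asymptotic slope is 20 × (1 − 1) = 0 dB/decade.

0 dB/decade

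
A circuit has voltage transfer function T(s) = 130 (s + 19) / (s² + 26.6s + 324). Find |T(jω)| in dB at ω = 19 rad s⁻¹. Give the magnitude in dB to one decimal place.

16.8 dB

|j19 + 19| = √(19² + 19²) = 26.87
|(j19)² + 26.6(j19) + 324| = |-37 + j505.4| = 506.8
|T(j19)| = 130 × 26.87 / 506.8 = 6.8931
20 log₁₀(6.8931) = 16.77 dB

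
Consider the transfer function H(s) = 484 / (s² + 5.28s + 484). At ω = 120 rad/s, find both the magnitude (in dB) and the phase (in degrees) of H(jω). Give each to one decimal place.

|H| = -29.2 dB, ∠H = -177.4°

|(j120)² + 5.28(j120) + 484| = |-13916 + j633.6| = 1.393e+04
|H(j120)| = 484 / 1.393e+04 = 0.034744
20 log₁₀(0.034744) = -29.18 dB
∠[(j120)² + 5.28(j120) + 484] = ∠[-13916 + j633.6] = 177.39°
∠H(j120) = −177.39° = -177.39°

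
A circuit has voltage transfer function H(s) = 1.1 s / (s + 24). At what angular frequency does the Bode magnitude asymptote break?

24 rad/s

The single real pole at s = −24 gives a corner at ω = 24 rad/s.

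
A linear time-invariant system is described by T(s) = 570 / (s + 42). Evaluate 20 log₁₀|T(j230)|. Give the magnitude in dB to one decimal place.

7.7 dB

|j230 + 42| = √(230² + 42²) = 233.8
|T(j230)| = 570 / 233.8 = 2.4379
20 log₁₀(2.4379) = 7.74 dB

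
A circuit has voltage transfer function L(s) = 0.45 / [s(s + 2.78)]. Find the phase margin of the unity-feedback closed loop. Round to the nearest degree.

87°

Gain crossover: |L(jω)| = 1 at ω ≈ 0.162 rad/sec.
∠L(j0.162) = −90° − arctan(0.162/2.78) ≈ -93.33°
PM = 180° + (-93.33°) = 86.67°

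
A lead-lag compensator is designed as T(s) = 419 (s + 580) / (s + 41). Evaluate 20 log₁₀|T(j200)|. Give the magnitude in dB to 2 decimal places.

|j200 + 580| = √(200² + 580²) = 613.5
|j200 + 41| = √(200² + 41²) = 204.2
|T(j200)| = 419 × 613.5 / 204.2 = 1259.1
20 log₁₀(1259.1) = 62.001 dB

62.00 dB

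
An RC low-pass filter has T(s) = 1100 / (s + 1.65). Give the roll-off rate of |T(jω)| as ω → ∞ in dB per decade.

-20 dB/decade

With 0 zeros and 1 pole, the high-frequency asymptotic slope is 20 × (0 − 1) = -20 dB/decade.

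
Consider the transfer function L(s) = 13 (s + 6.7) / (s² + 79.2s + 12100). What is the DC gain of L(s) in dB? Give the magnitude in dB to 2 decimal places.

L(0) = 13 × 6.7 / 12100 = 0.0071983
20 log₁₀(0.0071983) = -42.855 dB

-42.86 dB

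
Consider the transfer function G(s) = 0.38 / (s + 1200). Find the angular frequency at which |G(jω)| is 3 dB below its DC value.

For a single-pole low-pass, the −3 dB point is at the pole: ω = 1200 rad/s.

1200 rad/s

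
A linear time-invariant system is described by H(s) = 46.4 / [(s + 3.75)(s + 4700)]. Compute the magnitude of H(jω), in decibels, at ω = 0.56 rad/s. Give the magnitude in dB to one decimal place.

-51.7 dB

|j0.56 + 3.75| = √(0.56² + 3.75²) = 3.792
|j0.56 + 4700| = √(0.56² + 4700²) = 4700
|H(j0.56)| = 46.4 / (3.792 × 4700) = 0.0026038
20 log₁₀(0.0026038) = -51.69 dB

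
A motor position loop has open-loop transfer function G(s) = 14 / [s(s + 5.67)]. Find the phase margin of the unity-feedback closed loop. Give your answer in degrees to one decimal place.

Gain crossover: |G(jω)| = 1 at ω ≈ 2.29 rad/s.
∠G(j2.29) = −90° − arctan(2.29/5.67) ≈ -111.99°
PM = 180° + (-111.99°) = 68.01°

68.0°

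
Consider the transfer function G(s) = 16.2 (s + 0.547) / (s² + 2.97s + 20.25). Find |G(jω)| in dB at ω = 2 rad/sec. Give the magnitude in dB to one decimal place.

|j2 + 0.547| = √(2² + 0.547²) = 2.073
|(j2)² + 2.97(j2) + 20.25| = |16.25 + j5.94| = 17.3
|G(j2)| = 16.2 × 2.073 / 17.3 = 1.9414
20 log₁₀(1.9414) = 5.76 dB

5.8 dB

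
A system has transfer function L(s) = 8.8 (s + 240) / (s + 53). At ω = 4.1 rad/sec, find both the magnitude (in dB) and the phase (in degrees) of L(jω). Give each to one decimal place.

|L| = 32.0 dB, ∠L = -3.4 deg

|j4.1 + 240| = √(4.1² + 240²) = 240
|j4.1 + 53| = √(4.1² + 53²) = 53.16
|L(j4.1)| = 8.8 × 240 / 53.16 = 39.736
20 log₁₀(39.736) = 31.98 dB
∠(j4.1 + 240) = arctan(4.1/240) = 0.98°
∠(j4.1 + 53) = arctan(4.1/53) = 4.42°
∠L(j4.1) = 0.98° − 4.42° = -3.44°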